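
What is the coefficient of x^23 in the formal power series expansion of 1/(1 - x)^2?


The negative binomial / multiset identity is
1/(1 - x)^r = sum_{k>=0} C(k + r - 1, r - 1) x^k.
Here r = 2 and k = 23, so the coefficient is
C(23 + 1, 1) = C(24, 1)
= 24

24


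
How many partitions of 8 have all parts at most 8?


Using the generating function (1-x)^(-1)(1-x^2)^(-1)...(1-x^8)^(-1),
the coefficient of x^8 counts these restricted partitions.
Result = 22

22


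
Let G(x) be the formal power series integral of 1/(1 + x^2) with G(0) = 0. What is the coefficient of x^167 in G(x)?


1/(1 + x^2) = sum_{j>=0} (-1)^j x^(2j). Integrating termwise with G(0) = 0:
G(x) = sum_{j>=0} (-1)^j x^(2j+1) / (2j+1) = arctan(x).
Only odd powers are nonzero. For x^167 write 167 = 2*83 + 1, giving
(-1)^83 / 167 = -1/167 = -1/167.

-1/167


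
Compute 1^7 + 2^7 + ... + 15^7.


This power sum has a closed form given by Faulhaber's formula
sum_{k=1}^{m} k^p = (1 / (p + 1)) * sum_{j=0}^{p} C(p + 1, j) B_j m^(p + 1 - j),
but for small m direct computation is fastest:
1 + 128 + 2187 + 16384 + 78125 + 279936 + 823543 + 2097152 + 4782969 + 10000000 + 19487171 + 35831808 + 62748517 + 105413504 + 170859375 = 412420800.

412420800


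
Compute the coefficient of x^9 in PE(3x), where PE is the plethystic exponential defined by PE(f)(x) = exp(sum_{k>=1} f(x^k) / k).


With f(x) = 3x, the exponent is sum_{k>=1} 3 x^k / k = 3 * (-ln(1 - x)). Exponentiating:
PE(3x) = exp(-3 ln(1 - x)) = 1/(1 - x)^3.
By the negative binomial expansion, [x^n] 1/(1 - x)^3 = C(n + 2, 2).
For n = 9: C(11, 2) = 55.

55


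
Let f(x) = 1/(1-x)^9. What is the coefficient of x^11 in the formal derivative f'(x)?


Differentiate: d/dx [ 1/(1-x)^r ] = r / (1-x)^(r+1).
Here r = 9, so f'(x) = 9 / (1-x)^10.
The expansion of 1/(1-x)^(r+1) has coefficient of x^n equal to C(n+r, r).
So the coefficient of x^11 in f'(x) is
9 * C(20, 9) = 9 * 167960 = 1511640

1511640


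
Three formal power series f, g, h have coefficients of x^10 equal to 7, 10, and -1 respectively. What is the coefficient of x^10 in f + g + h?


Series addition is componentwise:
7 + 10 + -1
= 16

16


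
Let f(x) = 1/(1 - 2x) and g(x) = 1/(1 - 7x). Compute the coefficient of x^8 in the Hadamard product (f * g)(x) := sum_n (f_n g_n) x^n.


f has coefficients f_k = 2^k and g has coefficients g_k = 7^k, so the Hadamard product has coefficient (f*g)_k = 2^k * 7^k = 14^k.
For k = 8: 14^8 = 1475789056.

1475789056


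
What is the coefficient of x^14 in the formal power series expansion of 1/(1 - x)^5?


The expansion 1/(1 - x)^r = sum_{k>=0} C(k + r - 1, r - 1) x^k follows from the multiset / negative-binomial theorem (or from repeated differentiation of the geometric series).
For r = 5 and k = 14:
C(18, 4) = 6402373705728000 / (24 * 87178291200) = 3060.

3060


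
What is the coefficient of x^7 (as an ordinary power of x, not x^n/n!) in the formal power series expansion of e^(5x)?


The exponential series is e^y = sum_{k>=0} y^k / k!. Substituting y = 5x gives
e^(5x) = sum_{k>=0} 5^k x^k / k!.
So the coefficient of x^n is a^n/n! with a = 5, n = 7:
5^7 / 7! = 78125/5040 = 15625/1008

15625/1008


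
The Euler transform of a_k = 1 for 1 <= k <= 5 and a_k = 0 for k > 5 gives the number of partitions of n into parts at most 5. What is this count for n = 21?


Partitions of 21 into parts at most 5:
Using generating function (1-x)^(-1)(1-x^2)^(-1)...(1-x^5)^(-1),
the coefficient of x^21 = 221

221


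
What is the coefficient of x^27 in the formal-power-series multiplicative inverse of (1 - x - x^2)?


Let the inverse be f(x) = sum_{k>=0} a_k x^k. From f(x) * (1 - x - x^2) = 1 and matching coefficients:
 x^0: a_0 = 1.
 x^1: a_1 - a_0 = 0, so a_1 = 1.
 x^k (k >= 2): a_k - a_{k-1} - a_{k-2} = 0, i.e. a_k = a_{k-1} + a_{k-2}.
This is the Fibonacci-type recurrence shifted so that a_0 = a_1 = 1.
Iterating: a_0=1, a_1=1, a_2=2, a_3=3, a_4=5, a_5=8, a_6=13, a_7=21, a_8=34, a_9=55, ...
a_27 = 317811.

317811


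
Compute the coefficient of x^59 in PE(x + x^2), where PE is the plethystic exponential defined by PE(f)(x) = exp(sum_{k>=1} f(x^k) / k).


With f(x) = x + x^2, the exponent is sum_{k>=1} (x^k + x^(2k)) / k = -ln(1 - x) - ln(1 - x^2). Exponentiating:
PE(x + x^2) = 1 / ((1 - x)(1 - x^2)).
This is the generating function for partitions of n into parts of size 1 or 2. The number of 2's can be any j in 0..29, and the rest are 1's, so
[x^59] = floor(59/2) + 1 = 30.

30


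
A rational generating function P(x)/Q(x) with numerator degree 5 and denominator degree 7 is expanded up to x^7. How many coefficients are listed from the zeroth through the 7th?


Expanding up to x^7 gives the coefficients for x^0, x^1, ..., x^7.
That is 7 + 1 = 8 coefficients in total.

8


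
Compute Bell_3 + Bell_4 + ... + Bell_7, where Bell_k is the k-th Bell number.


Recall Bell_k counts set partitions of a k-set (with Bell_0 = 1 by convention).
Bell_3 through Bell_7: 5, 15, 52, 203, 877
Sum = 5 + 15 + 52 + 203 + 877 = 1152.

1152


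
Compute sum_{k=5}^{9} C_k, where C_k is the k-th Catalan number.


C_5 through C_9: 42, 132, 429, 1430, 4862
Sum = 42 + 132 + 429 + 1430 + 4862
= 6895

6895


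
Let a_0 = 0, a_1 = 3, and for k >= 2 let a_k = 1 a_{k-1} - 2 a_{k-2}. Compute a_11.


Iterating the recurrence forward:
a_0 = 0
a_1 = 3
a_2 = 1*3 - 2*0 = 3
a_3 = 1*3 - 2*3 = -3
a_4 = 1*-3 - 2*3 = -9
a_5 = 1*-9 - 2*-3 = -3
a_6 = 1*-3 - 2*-9 = 15
a_7 = 1*15 - 2*-3 = 21
a_8 = 1*21 - 2*15 = -9
a_9 = 1*-9 - 2*21 = -51
a_10 = 1*-51 - 2*-9 = -33
a_11 = 1*-33 - 2*-51 = 69
So a_11 = 69.

69


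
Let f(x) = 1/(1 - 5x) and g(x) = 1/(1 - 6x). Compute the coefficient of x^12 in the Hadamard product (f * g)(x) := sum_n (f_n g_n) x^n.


f has coefficients f_k = 5^k and g has coefficients g_k = 6^k, so the Hadamard product has coefficient (f*g)_k = 5^k * 6^k = 30^k.
For k = 12: 30^12 = 531441000000000000.

531441000000000000


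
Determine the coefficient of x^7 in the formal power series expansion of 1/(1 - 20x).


The geometric series identity gives 1/(1 - c x) = sum_{k>=0} c^k x^k, so the coefficient of x^k is c^k.
Here c = 20 and k = 7.
Computing: 20^7 = 1280000000

1280000000


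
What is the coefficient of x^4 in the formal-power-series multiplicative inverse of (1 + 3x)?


The inverse is 1/(1 + 3x). Apply the geometric identity 1/(1 - y) = sum_{k>=0} y^k with y = -3x:
1/(1 + 3x) = sum_{k>=0} (-3)^k x^k.
So the coefficient of x^4 is (-3)^4 = 81.

81


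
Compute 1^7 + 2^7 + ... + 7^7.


This power sum has a closed form given by Faulhaber's formula
sum_{k=1}^{m} k^p = (1 / (p + 1)) * sum_{j=0}^{p} C(p + 1, j) B_j m^(p + 1 - j),
but for small m direct computation is fastest:
1 + 128 + 2187 + 16384 + 78125 + 279936 + 823543 = 1200304.

1200304


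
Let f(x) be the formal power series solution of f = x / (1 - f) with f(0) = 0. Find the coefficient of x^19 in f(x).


Apply Lagrange inversion: f = x * phi(f) with phi(t) = 1/(1 - t), so
[x^n] f = (1/n) [t^(n-1)] phi(t)^n = (1/n) [t^(n-1)] (1 - t)^(-n) = (1/n) C(2n - 2, n - 1) = C_{n-1}.
For n = 19: C_18 = C(36, 18) / 19 = 9075135300/19 = 477638700 = 477638700.

477638700


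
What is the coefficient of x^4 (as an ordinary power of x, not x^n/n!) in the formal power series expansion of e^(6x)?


The exponential series is e^y = sum_{k>=0} y^k / k!. Substituting y = 6x gives
e^(6x) = sum_{k>=0} 6^k x^k / k!.
So the coefficient of x^n is a^n/n! with a = 6, n = 4:
6^4 / 4! = 1296/24 = 54

54


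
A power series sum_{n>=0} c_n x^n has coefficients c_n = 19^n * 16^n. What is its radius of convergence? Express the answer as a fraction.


By the root test (Cauchy-Hadamard), the radius is R = 1 / limsup_n |c_n|^(1/n).
Here |c_n|^(1/n) = (19^n * 16^n)^(1/n) = 19 * 16 = 304 for all n.
So R = 1/304 = 1/304.

1/304


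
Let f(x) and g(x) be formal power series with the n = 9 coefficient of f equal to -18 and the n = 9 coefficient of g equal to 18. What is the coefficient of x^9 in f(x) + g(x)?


Addition of formal power series is termwise.
The coefficient of x^9 in f + g = -18 + 18
= 0

0


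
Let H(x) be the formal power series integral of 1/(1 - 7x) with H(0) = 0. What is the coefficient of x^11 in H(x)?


1/(1 - 7x) = sum_{k>=0} 7^k x^k. Integrating termwise with H(0) = 0:
H(x) = sum_{k>=0} 7^k x^(k+1) / (k+1) = sum_{m>=1} 7^(m-1) x^m / m.
For m = 11: 7^10/11 = 282475249/11 = 282475249/11.

282475249/11


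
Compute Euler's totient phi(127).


phi(n) counts integers in [1, n] coprime to n. Using the multiplicative formula phi(n) = n * prod_{p | n} (1 - 1/p):
127 = 127, so
phi(127) = 127 * (1 - 1/127) = 126.

126


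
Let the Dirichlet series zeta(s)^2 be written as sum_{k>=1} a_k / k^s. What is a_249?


The Dirichlet convolution of the constant function 1 with itself gives (1 * 1)(k) = sum_{d | k} 1 = d(k), the number of positive divisors of k.
Since zeta(s) = sum_{k>=1} 1/k^s, we have zeta(s)^2 = sum_{k>=1} d(k)/k^s, so a_k = d(k).
For k = 249: the divisors are 1, 3, 83, 249.
Count = 4.

4


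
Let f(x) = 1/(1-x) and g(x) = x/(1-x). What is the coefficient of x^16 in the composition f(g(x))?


First simplify the composition: f(g(x)) = 1/(1 - x/(1-x)) = (1-x)/((1-x) - x) = (1-x)/(1-2x).
Now extract the coefficient. Write (1-x)/(1-2x) = 1/(1-2x) - x/(1-2x).
The coefficient of x^n in 1/(1-2x) is 2^n, and in x/(1-2x) is 2^(n-1) (for n >= 1).
So the coefficient of x^16 is 2^16 - 2^15 = 65536 - 32768 = 32768.

32768


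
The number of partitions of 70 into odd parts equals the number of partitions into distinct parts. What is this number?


Computing partitions of 70 into odd parts (1, 3, 5, ...):
Using the generating function prod_{k>=0} 1/(1-x^(2k+1)),
the count is 29927

29927


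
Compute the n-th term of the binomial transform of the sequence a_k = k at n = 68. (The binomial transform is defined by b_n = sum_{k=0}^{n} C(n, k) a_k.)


With a_k = k, b_n = sum_{k=0}^{n} C(n, k) k. Using k * C(n, k) = n * C(n-1, k-1) gives b_n = n * sum_{k>=1} C(n-1, k-1) = n * 2^(n-1).
For n = 68: 68 * 2^67 = 68 * 147573952589676412928 = 10035028776097996079104.

10035028776097996079104


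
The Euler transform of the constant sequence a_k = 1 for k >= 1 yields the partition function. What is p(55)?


The Euler transform converts the sequence a_k = 1 into the number of integer partitions.
Using the recurrence or dynamic programming:
p(55) = 451276

451276


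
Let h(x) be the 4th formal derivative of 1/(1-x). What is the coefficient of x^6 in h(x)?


Differentiating 4 times: d^4/dx^4 [1/(1-x)] = 4!/(1-x)^5.
The expansion 1/(1-x)^5 = sum_{k>=0} C(k+4, 4) x^k, so the coefficient of x^n in 4!/(1-x)^5 is 4! * C(n+4, 4).
For n = 6: 24 * C(10, 4) = 24 * 210 = 5040

5040


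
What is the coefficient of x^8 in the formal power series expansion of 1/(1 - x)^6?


The expansion 1/(1 - x)^r = sum_{k>=0} C(k + r - 1, r - 1) x^k follows from the multiset / negative-binomial theorem (or from repeated differentiation of the geometric series).
For r = 6 and k = 8:
C(13, 5) = 6227020800 / (120 * 40320) = 1287.

1287


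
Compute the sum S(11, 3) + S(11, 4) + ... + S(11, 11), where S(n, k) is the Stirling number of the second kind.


By definition, S(n, k) counts partitions of an n-set into exactly k nonempty blocks.
Computing row n = 11 for k = 3..11:
S(11, k): 28501, 145750, 246730, 179487, 63987, 11880, 1155, 55, 1
Sum = 677546.

677546


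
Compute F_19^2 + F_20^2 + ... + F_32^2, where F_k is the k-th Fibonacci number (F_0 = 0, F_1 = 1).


There is a standard identity sum_{k=0}^{N} F_k^2 = F_N * F_{N+1} (proved inductively from the telescoping relation F_k^2 = F_k F_{k+1} - F_{k-1} F_k). Then
sum_{k=19}^{32} F_k^2 = F_32 F_33 - F_18 F_19.
Computing: F_32 = 2178309, F_33 = 3524578, F_18 = 2584, F_19 = 4181.
Sum = 2178309 * 3524578 - 2584 * 4181 = 7677609174898.

7677609174898


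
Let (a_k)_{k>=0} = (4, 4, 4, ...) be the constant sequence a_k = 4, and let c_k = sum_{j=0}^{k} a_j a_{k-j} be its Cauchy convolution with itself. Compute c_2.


Since a_j = 4 for all j >= 0, the convolution sum becomes
c_k = sum_{j=0}^{k} 4 * 4 = 16 * (k + 1).
Equivalently, the generating function of (a_k) is 4/(1 - x) and its square is 16/(1 - x)^2 = sum_{k>=0} 16(k + 1) x^k.
For k = 2: 16 * 3 = 48.

48


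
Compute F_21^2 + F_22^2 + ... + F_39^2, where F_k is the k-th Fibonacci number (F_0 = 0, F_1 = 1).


There is a standard identity sum_{k=0}^{N} F_k^2 = F_N * F_{N+1} (proved inductively from the telescoping relation F_k^2 = F_k F_{k+1} - F_{k-1} F_k). Then
sum_{k=21}^{39} F_k^2 = F_39 F_40 - F_20 F_21.
Computing: F_39 = 63245986, F_40 = 102334155, F_20 = 6765, F_21 = 10946.
Sum = 63245986 * 102334155 - 6765 * 10946 = 6472224460402140.

6472224460402140


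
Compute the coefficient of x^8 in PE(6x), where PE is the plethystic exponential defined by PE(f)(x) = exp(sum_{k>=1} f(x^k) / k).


With f(x) = 6x, the exponent is sum_{k>=1} 6 x^k / k = 6 * (-ln(1 - x)). Exponentiating:
PE(6x) = exp(-6 ln(1 - x)) = 1/(1 - x)^6.
By the negative binomial expansion, [x^n] 1/(1 - x)^6 = C(n + 5, 5).
For n = 8: C(13, 5) = 1287.

1287


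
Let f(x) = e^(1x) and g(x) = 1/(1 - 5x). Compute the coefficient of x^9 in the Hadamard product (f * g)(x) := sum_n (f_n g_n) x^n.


Expanding: f_k = 1^k/k! (from e^(1x)) and g_k = 5^k (from 1/(1 - 5x)). So the Hadamard coefficient (f * g)_k = 1^k 5^k / k! = (5)^k / k!.
For k = 9: 5^9/9! = 1953125/362880 = 390625/72576.

390625/72576


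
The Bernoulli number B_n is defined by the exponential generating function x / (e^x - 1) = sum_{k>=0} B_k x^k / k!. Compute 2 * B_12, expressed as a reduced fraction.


Bernoulli numbers can also be computed recursively via B_0 = 1 and sum_{j=0}^{m} C(m+1, j) B_j = 0 for m >= 1. Odd-index Bernoulli numbers vanish for k >= 3.
Computing B_12 = -691/2730, so 2 * B_12 = 2 * -691/2730 = -691/1365.

-691/1365


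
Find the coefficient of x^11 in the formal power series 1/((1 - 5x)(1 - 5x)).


By partial fractions or Cauchy convolution:
The coefficient equals sum_{k=0}^{11} 5^k * 5^(11-k).
= 585937500

585937500


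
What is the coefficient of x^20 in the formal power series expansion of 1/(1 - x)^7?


The negative binomial / multiset identity is
1/(1 - x)^r = sum_{k>=0} C(k + r - 1, r - 1) x^k.
Here r = 7 and k = 20, so the coefficient is
C(20 + 6, 6) = C(26, 6)
= 230230

230230


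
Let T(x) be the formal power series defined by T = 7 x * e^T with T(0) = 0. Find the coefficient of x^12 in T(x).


Apply the Lagrange inversion formula: if T = 7 x * phi(T) with phi(t) = e^t, then
[x^n] T = 7^n * (1/n) [t^(n-1)] phi(t)^n = 7^n * (1/n) [t^(n-1)] e^(n t) = 7^n * (1/n) * n^(n-1) / (n-1)! = 7^n * n^(n-1) / n!.
When c = 1 this is the Cayley count of rooted labeled trees on n vertices, divided by n!.
For n = 12: 7^12 * 12^11 / 12! = 13841287201 * 743008370688/479001600 = 5904266017370112/275.

5904266017370112/275


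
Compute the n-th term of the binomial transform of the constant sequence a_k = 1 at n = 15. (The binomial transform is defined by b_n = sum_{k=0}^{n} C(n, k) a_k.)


With a_k = 1 for all k, b_n = sum_{k=0}^{n} C(n, k) = 2^n by the binomial theorem.
For n = 15: 2^15 = 32768.

32768


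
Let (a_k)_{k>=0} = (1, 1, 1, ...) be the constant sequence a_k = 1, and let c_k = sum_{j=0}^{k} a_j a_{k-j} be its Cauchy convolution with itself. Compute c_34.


Since a_j = 1 for all j >= 0, the convolution sum becomes
c_k = sum_{j=0}^{k} 1 * 1 = 1 * (k + 1).
Equivalently, the generating function of (a_k) is 1/(1 - x) and its square is 1/(1 - x)^2 = sum_{k>=0} 1(k + 1) x^k.
For k = 34: 1 * 35 = 35.

35


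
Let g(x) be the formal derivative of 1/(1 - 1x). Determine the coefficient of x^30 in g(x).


Differentiate termwise: d/dx sum_{k>=0} 1^k x^k = sum_{k>=1} k 1^k x^(k-1) = sum_{j>=0} (j+1) 1^(j+1) x^j.
Equivalently, d/dx [1/(1 - 1x)] = 1/(1 - 1x)^2.
For j = 30: 31 * 1^31 = 31 * 1 = 31.

31


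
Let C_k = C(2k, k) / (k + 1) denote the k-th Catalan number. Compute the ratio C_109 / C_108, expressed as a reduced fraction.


Using C_k = (2k)! / (k! (k+1)!), the ratio C_{k+1}/C_k simplifies to
C_{k+1}/C_k = [(2k+2)! / ((k+1)! (k+2)!)] * [k! (k+1)! / (2k)!]
 = (2k+2)(2k+1) / ((k+1)(k+2)) = 2(2k+1) / (k+2).
For k = 108: 2(2*108 + 1) / (108 + 2) = 434/110 = 217/55.

217/55


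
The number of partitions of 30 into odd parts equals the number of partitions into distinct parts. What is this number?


Computing partitions of 30 into odd parts (1, 3, 5, ...):
Using the generating function prod_{k>=0} 1/(1-x^(2k+1)),
the count is 296

296


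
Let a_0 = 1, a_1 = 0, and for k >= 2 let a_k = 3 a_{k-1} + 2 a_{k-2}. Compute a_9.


Iterating the recurrence forward:
a_0 = 1
a_1 = 0
a_2 = 3*0 + 2*1 = 2
a_3 = 3*2 + 2*0 = 6
a_4 = 3*6 + 2*2 = 22
a_5 = 3*22 + 2*6 = 78
a_6 = 3*78 + 2*22 = 278
a_7 = 3*278 + 2*78 = 990
a_8 = 3*990 + 2*278 = 3526
a_9 = 3*3526 + 2*990 = 12558
So a_9 = 12558.

12558


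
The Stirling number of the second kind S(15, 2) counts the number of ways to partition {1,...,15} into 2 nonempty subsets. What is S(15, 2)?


Using the explicit formula S(n,k) = (1/k!) sum_{j=0}^{k} (-1)^(k-j) C(k,j) j^n:
S(15, 2) = 16383
Equivalently, S(n,k) is n! times the coefficient of x^n in the EGF (e^x - 1)^k / k!.

16383


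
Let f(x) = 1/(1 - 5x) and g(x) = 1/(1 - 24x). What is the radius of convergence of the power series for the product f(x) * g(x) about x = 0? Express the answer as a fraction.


The radius of 1/(1 - 5x) is 1/5 (nearest singularity at x = 1/5), and the radius of 1/(1 - 24x) is 1/24.
The product f(x)*g(x) = 1/((1 - 5x)(1 - 24x)) has singularities at both 1/5 and 1/24, so its radius of convergence is the distance to the nearest one:
min(1/5, 1/24) = 1/24.

1/24


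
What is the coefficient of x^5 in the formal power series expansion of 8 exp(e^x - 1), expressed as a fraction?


exp(e^x - 1) is the exponential generating function for the Bell numbers Bell_k: exp(e^x - 1) = sum_{k>=0} Bell_k x^k / k!.
So the coefficient of x^5 in 8 exp(e^x - 1) is 8 Bell_5 / 5!.
Computing: Bell_5 = 52 and 5! = 120, giving
8 * 52/120 = 52/15.

52/15


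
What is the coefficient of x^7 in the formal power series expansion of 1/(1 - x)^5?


The expansion 1/(1 - x)^r = sum_{k>=0} C(k + r - 1, r - 1) x^k follows from the multiset / negative-binomial theorem (or from repeated differentiation of the geometric series).
For r = 5 and k = 7:
C(11, 4) = 39916800 / (24 * 5040) = 330.

330


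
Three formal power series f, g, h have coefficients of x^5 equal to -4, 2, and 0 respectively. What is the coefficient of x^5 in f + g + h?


Series addition is componentwise:
-4 + 2 + 0
= -2

-2


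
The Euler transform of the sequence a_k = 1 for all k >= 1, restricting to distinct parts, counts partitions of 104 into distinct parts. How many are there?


Partitions of 104 into distinct parts can be computed via generating function.
Product (1+x)(1+x^2)(1+x^3)...
The coefficient of x^104 = 618784

618784


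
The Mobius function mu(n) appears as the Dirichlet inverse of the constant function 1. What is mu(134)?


134 = 2 * 67 (all distinct primes).
mu(134) = (-1)^2 = 1

1


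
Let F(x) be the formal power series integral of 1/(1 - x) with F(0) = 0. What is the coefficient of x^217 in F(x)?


1/(1 - x) = sum_{k>=0} x^k. Integrating termwise and using F(0) = 0 gives
F(x) = sum_{k>=0} x^(k+1) / (k+1) = sum_{m>=1} x^m / m = -ln(1 - x).
So the coefficient of x^217 is 1/217 = 1/217.

1/217


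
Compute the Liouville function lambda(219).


The Liouville function is lambda(k) = (-1)^Omega(k), where Omega(k) counts the prime factors of k with multiplicity.
Factoring: 219 = 3 * 73, so Omega(219) = 2.
lambda(219) = (-1)^2 = 1.

1


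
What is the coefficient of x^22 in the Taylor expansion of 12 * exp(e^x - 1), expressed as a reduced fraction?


exp(e^x - 1) = sum_{k>=0} Bell_k x^k / k!, where Bell_k is the k-th Bell number.
So the coefficient of x^22 is 12 * Bell_22 / 22!.
Computing: Bell_22 = 4506715738447323 and 22! = 1124000727777607680000, giving
12 * 4506715738447323/1124000727777607680000 = 88366975263673/1836602496368640000.

88366975263673/1836602496368640000


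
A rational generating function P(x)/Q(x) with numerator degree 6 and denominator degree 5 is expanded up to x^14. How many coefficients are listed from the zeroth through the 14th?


Expanding up to x^14 gives the coefficients for x^0, x^1, ..., x^14.
That is 14 + 1 = 15 coefficients in total.

15


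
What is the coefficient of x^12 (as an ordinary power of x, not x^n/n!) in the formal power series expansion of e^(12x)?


The exponential series is e^y = sum_{k>=0} y^k / k!. Substituting y = 12x gives
e^(12x) = sum_{k>=0} 12^k x^k / k!.
So the coefficient of x^n is a^n/n! with a = 12, n = 12:
12^12 / 12! = 8916100448256/479001600 = 35831808/1925

35831808/1925


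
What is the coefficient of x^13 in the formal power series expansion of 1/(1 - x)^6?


The expansion 1/(1 - x)^r = sum_{k>=0} C(k + r - 1, r - 1) x^k follows from the multiset / negative-binomial theorem (or from repeated differentiation of the geometric series).
For r = 6 and k = 13:
C(18, 5) = 6402373705728000 / (120 * 6227020800) = 8568.

8568


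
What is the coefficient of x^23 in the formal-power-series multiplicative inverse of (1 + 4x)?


The inverse is 1/(1 + 4x). Apply the geometric identity 1/(1 - y) = sum_{k>=0} y^k with y = -4x:
1/(1 + 4x) = sum_{k>=0} (-4)^k x^k.
So the coefficient of x^23 is (-4)^23 = -70368744177664.

-70368744177664


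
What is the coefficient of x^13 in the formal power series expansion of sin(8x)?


The Maclaurin series is sin(t) = sum_{k>=0} (-1)^k t^(2k+1) / (2k+1)!, so substituting t = 8x, only odd powers of x are nonzero, with coefficient of x^(2k+1) equal to (-1)^k 8^(2k+1) / (2k+1)!.
Write 13 = 2*6 + 1, giving the coefficient (-1)^6 * 8^13 / 13! = 549755813888/6227020800 = 536870912/6081075.

536870912/6081075


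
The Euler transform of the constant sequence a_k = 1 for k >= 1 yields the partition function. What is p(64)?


The Euler transform converts the sequence a_k = 1 into the number of integer partitions.
Using the recurrence or dynamic programming:
p(64) = 1741630

1741630


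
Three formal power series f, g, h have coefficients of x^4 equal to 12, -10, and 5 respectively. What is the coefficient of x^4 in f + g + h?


Series addition is componentwise:
12 + -10 + 5
= 7

7


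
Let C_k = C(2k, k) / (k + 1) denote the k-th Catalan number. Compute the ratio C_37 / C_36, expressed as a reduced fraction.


Using C_k = (2k)! / (k! (k+1)!), the ratio C_{k+1}/C_k simplifies to
C_{k+1}/C_k = [(2k+2)! / ((k+1)! (k+2)!)] * [k! (k+1)! / (2k)!]
 = (2k+2)(2k+1) / ((k+1)(k+2)) = 2(2k+1) / (k+2).
For k = 36: 2(2*36 + 1) / (36 + 2) = 146/38 = 73/19.

73/19


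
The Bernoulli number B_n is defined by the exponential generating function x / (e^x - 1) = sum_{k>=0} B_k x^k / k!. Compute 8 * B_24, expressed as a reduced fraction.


Bernoulli numbers can also be computed recursively via B_0 = 1 and sum_{j=0}^{m} C(m+1, j) B_j = 0 for m >= 1. Odd-index Bernoulli numbers vanish for k >= 3.
Computing B_24 = -236364091/2730, so 8 * B_24 = 8 * -236364091/2730 = -945456364/1365.

-945456364/1365


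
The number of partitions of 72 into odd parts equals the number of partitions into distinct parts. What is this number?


Computing partitions of 72 into odd parts (1, 3, 5, ...):
Using the generating function prod_{k>=0} 1/(1-x^(2k+1)),
the count is 36352

36352


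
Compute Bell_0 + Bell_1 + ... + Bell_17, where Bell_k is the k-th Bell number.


Recall Bell_k counts set partitions of a k-set (with Bell_0 = 1 by convention).
Bell_0 through Bell_17: 1, 1, 2, 5, 15, 52, 203, 877, 4140, 21147, 115975, 678570, 4213597, 27644437, 190899322, 1382958545, 10480142147, 82864869804
Sum = 1 + 1 + 2 + 5 + 15 + 52 + 203 + 877 + 4140 + 21147 + 115975 + 678570 + 4213597 + 27644437 + 190899322 + 1382958545 + 10480142147 + 82864869804 = 94951548840.

94951548840


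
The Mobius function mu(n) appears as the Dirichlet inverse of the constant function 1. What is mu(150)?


150 has a squared prime factor, so mu(150) = 0.
Factorization reveals a repeated prime.

0


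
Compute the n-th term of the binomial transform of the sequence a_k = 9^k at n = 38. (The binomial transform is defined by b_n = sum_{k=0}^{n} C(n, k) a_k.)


With a_k = 9^k, b_n = sum_{k=0}^{n} C(n, k) 9^k = (1 + 9)^n by the binomial theorem.
For n = 38: (1 + 9)^38 = 10^38 = 100000000000000000000000000000000000000.

100000000000000000000000000000000000000


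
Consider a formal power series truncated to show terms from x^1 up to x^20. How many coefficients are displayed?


From x^1 to x^20 inclusive, the count is 20 - 1 + 1 = 20.

20


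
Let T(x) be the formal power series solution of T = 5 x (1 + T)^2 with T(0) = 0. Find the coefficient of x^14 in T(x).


Apply the Lagrange inversion formula: if T = 5 x * phi(T) with phi(t) = (1 + t)^2, then [x^n] T = 5^n * (1/n) [t^(n-1)] phi(t)^n = 5^n * (1/n) [t^(n-1)] (1 + t)^(2n) = 5^n * (1/n) C(2n, n-1).
Using the identity C(2n, n-1) = C(2n, n) * n / (n+1), the unscaled factor equals C(2n, n) / (n+1) = C_n, the n-th Catalan number.
For n = 14: C_14 = C(28, 14) / 15 = 40116600/15 = 2674440.
With the 5^14 = 6103515625 factor, the coefficient is 6103515625 * 2674440 = 16323486328125000.

16323486328125000


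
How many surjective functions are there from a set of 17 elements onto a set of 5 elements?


By inclusion-exclusion on which target elements are missed, the number of surjections from an n-set onto a k-set is
surj(n, k) = sum_{j=0}^{k} (-1)^j C(k, j) (k - j)^n.
Equivalently surj(n, k) = k! * S(n, k), where S(n, k) is the Stirling number of the second kind.
For n = 17, k = 5:
S(17, 5) = 5652751651, so
surj = 5! * 5652751651 = 120 * 5652751651 = 678330198120.

678330198120


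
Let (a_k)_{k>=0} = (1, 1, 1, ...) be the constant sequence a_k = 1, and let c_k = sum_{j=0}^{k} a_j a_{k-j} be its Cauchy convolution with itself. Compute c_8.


Since a_j = 1 for all j >= 0, the convolution sum becomes
c_k = sum_{j=0}^{k} 1 * 1 = 1 * (k + 1).
Equivalently, the generating function of (a_k) is 1/(1 - x) and its square is 1/(1 - x)^2 = sum_{k>=0} 1(k + 1) x^k.
For k = 8: 1 * 9 = 9.

9


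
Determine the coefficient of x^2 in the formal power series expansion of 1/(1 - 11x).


The geometric series identity gives 1/(1 - c x) = sum_{k>=0} c^k x^k, so the coefficient of x^k is c^k.
Here c = 11 and k = 2.
Computing: 11^2 = 121

121


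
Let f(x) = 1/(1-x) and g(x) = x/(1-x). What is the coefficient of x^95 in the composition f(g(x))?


First simplify the composition: f(g(x)) = 1/(1 - x/(1-x)) = (1-x)/((1-x) - x) = (1-x)/(1-2x).
Now extract the coefficient. Write (1-x)/(1-2x) = 1/(1-2x) - x/(1-2x).
The coefficient of x^n in 1/(1-2x) is 2^n, and in x/(1-2x) is 2^(n-1) (for n >= 1).
So the coefficient of x^95 is 2^95 - 2^94 = 39614081257132168796771975168 - 19807040628566084398385987584 = 19807040628566084398385987584.

19807040628566084398385987584


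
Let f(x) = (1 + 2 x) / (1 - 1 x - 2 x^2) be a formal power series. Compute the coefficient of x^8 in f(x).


Write f(x) = sum_{k>=0} a_k x^k. Multiplying both sides by 1 - 1 x - 2 x^2 gives
(1 - 1 x - 2 x^2) sum_{k>=0} a_k x^k = 1 + 2 x.
Matching coefficients:
 x^0: a_0 = 1
 x^1: a_1 - 1 a_0 = 2  =>  a_1 = 1*1 + 2 = 3
 x^k (k >= 2): a_k = 1 a_{k-1} + 2 a_{k-2}.
Iterating: a_2 = 5, a_3 = 11, a_4 = 21, a_5 = 43, a_6 = 85, a_7 = 171, a_8 = 341.
So the coefficient of x^8 is 341.

341


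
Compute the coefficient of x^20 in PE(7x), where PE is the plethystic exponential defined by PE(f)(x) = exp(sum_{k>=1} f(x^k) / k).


With f(x) = 7x, the exponent is sum_{k>=1} 7 x^k / k = 7 * (-ln(1 - x)). Exponentiating:
PE(7x) = exp(-7 ln(1 - x)) = 1/(1 - x)^7.
By the negative binomial expansion, [x^n] 1/(1 - x)^7 = C(n + 6, 6).
For n = 20: C(26, 6) = 230230.

230230


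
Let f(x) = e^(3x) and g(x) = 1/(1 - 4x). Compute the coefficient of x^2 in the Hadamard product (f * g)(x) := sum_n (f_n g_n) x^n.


Expanding: f_k = 3^k/k! (from e^(3x)) and g_k = 4^k (from 1/(1 - 4x)). So the Hadamard coefficient (f * g)_k = 3^k 4^k / k! = (12)^k / k!.
For k = 2: 12^2/2! = 144/2 = 72.

72


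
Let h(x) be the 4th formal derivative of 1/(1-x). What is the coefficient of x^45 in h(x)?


Differentiating 4 times: d^4/dx^4 [1/(1-x)] = 4!/(1-x)^5.
The expansion 1/(1-x)^5 = sum_{k>=0} C(k+4, 4) x^k, so the coefficient of x^n in 4!/(1-x)^5 is 4! * C(n+4, 4).
For n = 45: 24 * C(49, 4) = 24 * 211876 = 5085024

5085024


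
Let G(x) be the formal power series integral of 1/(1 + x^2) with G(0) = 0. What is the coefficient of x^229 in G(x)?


1/(1 + x^2) = sum_{j>=0} (-1)^j x^(2j). Integrating termwise with G(0) = 0:
G(x) = sum_{j>=0} (-1)^j x^(2j+1) / (2j+1) = arctan(x).
Only odd powers are nonzero. For x^229 write 229 = 2*114 + 1, giving
(-1)^114 / 229 = 1/229 = 1/229.

1/229


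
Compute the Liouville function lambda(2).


The Liouville function is lambda(k) = (-1)^Omega(k), where Omega(k) counts the prime factors of k with multiplicity.
Factoring: 2 = 2, so Omega(2) = 1.
lambda(2) = (-1)^1 = -1.

-1


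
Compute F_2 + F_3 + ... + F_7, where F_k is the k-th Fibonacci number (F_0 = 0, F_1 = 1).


Use the identity sum_{k=0}^{N} F_k = F_{N+2} - 1 (which follows from F_{k+2} - F_{k+1} = F_k). Then
sum_{k=2}^{7} F_k = (F_{9} - 1) - (F_{3} - 1) = F_{9} - F_{3}.
Computing: F_{9} = 34, F_{3} = 2, so
Sum = 34 - 2 = 32.

32


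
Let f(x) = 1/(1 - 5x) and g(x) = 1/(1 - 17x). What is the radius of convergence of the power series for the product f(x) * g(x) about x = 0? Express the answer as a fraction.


The radius of 1/(1 - 5x) is 1/5 (nearest singularity at x = 1/5), and the radius of 1/(1 - 17x) is 1/17.
The product f(x)*g(x) = 1/((1 - 5x)(1 - 17x)) has singularities at both 1/5 and 1/17, so its radius of convergence is the distance to the nearest one:
min(1/5, 1/17) = 1/17.

1/17


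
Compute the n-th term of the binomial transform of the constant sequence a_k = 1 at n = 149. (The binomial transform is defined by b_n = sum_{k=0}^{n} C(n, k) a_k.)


With a_k = 1 for all k, b_n = sum_{k=0}^{n} C(n, k) = 2^n by the binomial theorem.
For n = 149: 2^149 = 713623846352979940529142984724747568191373312.

713623846352979940529142984724747568191373312


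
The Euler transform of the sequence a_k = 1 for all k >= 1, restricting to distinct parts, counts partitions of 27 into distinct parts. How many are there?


Partitions of 27 into distinct parts can be computed via generating function.
Product (1+x)(1+x^2)(1+x^3)...
The coefficient of x^27 = 192

192


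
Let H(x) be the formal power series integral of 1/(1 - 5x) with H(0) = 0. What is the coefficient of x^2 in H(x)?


1/(1 - 5x) = sum_{k>=0} 5^k x^k. Integrating termwise with H(0) = 0:
H(x) = sum_{k>=0} 5^k x^(k+1) / (k+1) = sum_{m>=1} 5^(m-1) x^m / m.
For m = 2: 5^1/2 = 5/2 = 5/2.

5/2


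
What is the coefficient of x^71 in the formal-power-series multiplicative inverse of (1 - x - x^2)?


Let the inverse be f(x) = sum_{k>=0} a_k x^k. From f(x) * (1 - x - x^2) = 1 and matching coefficients:
 x^0: a_0 = 1.
 x^1: a_1 - a_0 = 0, so a_1 = 1.
 x^k (k >= 2): a_k - a_{k-1} - a_{k-2} = 0, i.e. a_k = a_{k-1} + a_{k-2}.
This is the Fibonacci-type recurrence shifted so that a_0 = a_1 = 1.
Iterating: a_0=1, a_1=1, a_2=2, a_3=3, a_4=5, a_5=8, a_6=13, a_7=21, a_8=34, a_9=55, ...
a_71 = 498454011879264.

498454011879264


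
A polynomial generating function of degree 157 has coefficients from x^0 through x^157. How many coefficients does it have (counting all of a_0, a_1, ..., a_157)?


A polynomial of degree 157 takes the form a_0 + a_1 x + ... + a_157 x^157.
The number of coefficients is 157 + 1 = 158.

158


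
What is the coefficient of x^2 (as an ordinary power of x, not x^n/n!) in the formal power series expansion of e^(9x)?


The exponential series is e^y = sum_{k>=0} y^k / k!. Substituting y = 9x gives
e^(9x) = sum_{k>=0} 9^k x^k / k!.
So the coefficient of x^n is a^n/n! with a = 9, n = 2:
9^2 / 2! = 81/2 = 81/2

81/2


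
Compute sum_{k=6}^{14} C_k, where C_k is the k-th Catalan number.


C_6 through C_14: 132, 429, 1430, 4862, 16796, 58786, 208012, 742900, 2674440
Sum = 132 + 429 + 1430 + 4862 + 16796 + 58786 + 208012 + 742900 + 2674440
= 3707787

3707787


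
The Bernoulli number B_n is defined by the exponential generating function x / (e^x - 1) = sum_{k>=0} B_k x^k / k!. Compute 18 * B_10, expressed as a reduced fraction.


Bernoulli numbers can also be computed recursively via B_0 = 1 and sum_{j=0}^{m} C(m+1, j) B_j = 0 for m >= 1. Odd-index Bernoulli numbers vanish for k >= 3.
Computing B_10 = 5/66, so 18 * B_10 = 18 * 5/66 = 15/11.

15/11


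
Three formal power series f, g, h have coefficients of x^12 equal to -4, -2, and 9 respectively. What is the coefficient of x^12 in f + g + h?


Series addition is componentwise:
-4 + -2 + 9
= 3

3


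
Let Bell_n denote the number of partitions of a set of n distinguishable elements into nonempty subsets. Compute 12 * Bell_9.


Bell_9 can be computed from the Bell triangle or from Dobinski's identity Bell_n = (1/e) * sum_{k>=0} k^n / k!.
Computing Bell_9 = 21147.
Then 12 * 21147 = 253764.

253764


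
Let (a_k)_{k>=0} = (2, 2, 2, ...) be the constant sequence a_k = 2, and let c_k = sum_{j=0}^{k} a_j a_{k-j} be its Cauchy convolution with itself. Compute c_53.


Since a_j = 2 for all j >= 0, the convolution sum becomes
c_k = sum_{j=0}^{k} 2 * 2 = 4 * (k + 1).
Equivalently, the generating function of (a_k) is 2/(1 - x) and its square is 4/(1 - x)^2 = sum_{k>=0} 4(k + 1) x^k.
For k = 53: 4 * 54 = 216.

216


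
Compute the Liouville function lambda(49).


The Liouville function is lambda(k) = (-1)^Omega(k), where Omega(k) counts the prime factors of k with multiplicity.
Factoring: 49 = 7 * 7, so Omega(49) = 2.
lambda(49) = (-1)^2 = 1.

1


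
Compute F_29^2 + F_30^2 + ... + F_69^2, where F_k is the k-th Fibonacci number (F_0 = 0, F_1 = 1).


There is a standard identity sum_{k=0}^{N} F_k^2 = F_N * F_{N+1} (proved inductively from the telescoping relation F_k^2 = F_k F_{k+1} - F_{k-1} F_k). Then
sum_{k=29}^{69} F_k^2 = F_69 F_70 - F_28 F_29.
Computing: F_69 = 117669030460994, F_70 = 190392490709135, F_28 = 317811, F_29 = 514229.
Sum = 117669030460994 * 190392490709135 - 317811 * 514229 = 22403299788797723287589347471.

22403299788797723287589347471


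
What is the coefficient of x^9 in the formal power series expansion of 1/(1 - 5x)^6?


The general identity 1/(1 - c x)^r = sum_{k>=0} c^k C(k + r - 1, r - 1) x^k follows by substituting y = c x into 1/(1 - y)^r = sum_{k>=0} C(k + r - 1, r - 1) y^k.
For c = 5, r = 6, k = 9:
5^9 * C(14, 5) = 1953125 * 2002 = 3910156250.

3910156250


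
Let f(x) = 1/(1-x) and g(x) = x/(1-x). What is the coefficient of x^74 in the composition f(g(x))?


First simplify the composition: f(g(x)) = 1/(1 - x/(1-x)) = (1-x)/((1-x) - x) = (1-x)/(1-2x).
Now extract the coefficient. Write (1-x)/(1-2x) = 1/(1-2x) - x/(1-2x).
The coefficient of x^n in 1/(1-2x) is 2^n, and in x/(1-2x) is 2^(n-1) (for n >= 1).
So the coefficient of x^74 is 2^74 - 2^73 = 18889465931478580854784 - 9444732965739290427392 = 9444732965739290427392.

9444732965739290427392


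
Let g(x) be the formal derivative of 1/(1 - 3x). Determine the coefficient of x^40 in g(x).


Differentiate termwise: d/dx sum_{k>=0} 3^k x^k = sum_{k>=1} k 3^k x^(k-1) = sum_{j>=0} (j+1) 3^(j+1) x^j.
Equivalently, d/dx [1/(1 - 3x)] = 3/(1 - 3x)^2.
For j = 40: 41 * 3^41 = 41 * 36472996377170786403 = 1495392851464002242523.

1495392851464002242523


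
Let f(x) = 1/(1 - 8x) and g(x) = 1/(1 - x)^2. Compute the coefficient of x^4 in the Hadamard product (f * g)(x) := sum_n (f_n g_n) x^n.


f has coefficients f_k = 8^k. For g = 1/(1 - x)^2 the coefficient is g_k = C(k + 1, 1) = k + 1. The Hadamard coefficient is (f * g)_k = 8^k * (k + 1).
For k = 4: 8^4 * 5 = 4096 * 5 = 20480.

20480


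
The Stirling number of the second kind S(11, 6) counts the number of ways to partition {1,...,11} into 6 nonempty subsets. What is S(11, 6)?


Using the explicit formula S(n,k) = (1/k!) sum_{j=0}^{k} (-1)^(k-j) C(k,j) j^n:
S(11, 6) = 179487
Equivalently, S(n,k) is n! times the coefficient of x^n in the EGF (e^x - 1)^k / k!.

179487


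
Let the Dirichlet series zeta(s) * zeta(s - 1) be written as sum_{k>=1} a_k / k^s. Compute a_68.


Convolution gives a_k = sum_{d | k} d * 1 = sum_{d | k} d = sigma(k), the sum of positive divisors of k.
For k = 68, the divisors are 1, 2, 4, 17, 34, 68, so
sigma(68) = 1 + 2 + 4 + 17 + 34 + 68 = 126.

126


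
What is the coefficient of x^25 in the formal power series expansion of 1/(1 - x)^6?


The negative binomial / multiset identity is
1/(1 - x)^r = sum_{k>=0} C(k + r - 1, r - 1) x^k.
Here r = 6 and k = 25, so the coefficient is
C(25 + 5, 5) = C(30, 5)
= 142506

142506


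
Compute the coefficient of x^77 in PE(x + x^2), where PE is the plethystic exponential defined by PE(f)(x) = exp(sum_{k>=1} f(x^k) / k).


With f(x) = x + x^2, the exponent is sum_{k>=1} (x^k + x^(2k)) / k = -ln(1 - x) - ln(1 - x^2). Exponentiating:
PE(x + x^2) = 1 / ((1 - x)(1 - x^2)).
This is the generating function for partitions of n into parts of size 1 or 2. The number of 2's can be any j in 0..38, and the rest are 1's, so
[x^77] = floor(77/2) + 1 = 39.

39


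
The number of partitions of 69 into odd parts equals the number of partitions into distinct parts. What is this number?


Computing partitions of 69 into odd parts (1, 3, 5, ...):
Using the generating function prod_{k>=0} 1/(1-x^(2k+1)),
the count is 27130

27130


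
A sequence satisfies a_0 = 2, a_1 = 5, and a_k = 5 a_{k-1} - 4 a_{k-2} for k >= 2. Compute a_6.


The characteristic equation is t^2 - 5 t + 4 = 0, with roots r_1 = 4 and r_2 = 1 (so c_1 = r_1 + r_2, c_2 = -r_1 r_2 as required).
One can use the closed form a_n = A r_1^n + B r_2^n, but direct iteration is more reliable:
a_0 = 2, a_1 = 5, a_2 = 17, a_3 = 65, a_4 = 257, a_5 = 1025, a_6 = 4097.
So a_6 = 4097.

4097


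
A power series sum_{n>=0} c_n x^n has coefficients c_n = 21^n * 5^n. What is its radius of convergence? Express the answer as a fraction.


By the root test (Cauchy-Hadamard), the radius is R = 1 / limsup_n |c_n|^(1/n).
Here |c_n|^(1/n) = (21^n * 5^n)^(1/n) = 21 * 5 = 105 for all n.
So R = 1/105 = 1/105.

1/105


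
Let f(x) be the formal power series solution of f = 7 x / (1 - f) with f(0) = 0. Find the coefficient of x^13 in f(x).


Apply Lagrange inversion: f = 7 x * phi(f) with phi(t) = 1/(1 - t), so
[x^n] f = 7^n * (1/n) [t^(n-1)] phi(t)^n = 7^n * (1/n) [t^(n-1)] (1 - t)^(-n) = 7^n * (1/n) C(2n - 2, n - 1) = 7^n * C_{n-1}.
For n = 13: C_12 = C(24, 12) / 13 = 2704156/13 = 208012.
With the 7^13 = 96889010407 factor, the coefficient is 96889010407 * 208012 = 20154076832780884.

20154076832780884


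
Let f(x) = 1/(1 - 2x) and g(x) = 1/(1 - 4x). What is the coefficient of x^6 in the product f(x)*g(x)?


The coefficient of x^n in f*g is the Cauchy product: sum_{k=0}^{n} a^k * b^(n-k).
With a=2, b=4, n=6:
sum_{k=0}^{6} 2^k * 4^(6-k)
= 8128

8128


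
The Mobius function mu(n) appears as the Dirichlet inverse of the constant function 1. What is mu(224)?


224 has a squared prime factor, so mu(224) = 0.
Factorization reveals a repeated prime.

0


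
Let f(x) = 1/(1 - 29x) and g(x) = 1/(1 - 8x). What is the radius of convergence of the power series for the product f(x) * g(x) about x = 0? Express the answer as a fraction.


The radius of 1/(1 - 29x) is 1/29 (nearest singularity at x = 1/29), and the radius of 1/(1 - 8x) is 1/8.
The product f(x)*g(x) = 1/((1 - 29x)(1 - 8x)) has singularities at both 1/29 and 1/8, so its radius of convergence is the distance to the nearest one:
min(1/29, 1/8) = 1/29.

1/29
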